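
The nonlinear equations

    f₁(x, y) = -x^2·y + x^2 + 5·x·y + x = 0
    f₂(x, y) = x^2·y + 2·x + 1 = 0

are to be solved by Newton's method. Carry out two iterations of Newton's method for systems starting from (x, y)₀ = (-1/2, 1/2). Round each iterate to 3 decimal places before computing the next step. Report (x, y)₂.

(-0.489, -0.093)

At (-1/2, 1/2): F = (-1.625, 0.125).
Jacobian J = [[-2·x·y + 2·x + 5·y + 1, -x^2 + 5·x], [2·x·y + 2, x^2]].
At the point, J = [[3.000, -2.750], [1.500, 0.250]] (det J = 4.875).
Solving J·Δ = −F gives Δ = (0.013, -0.577).
Then the next iterate is (x, y)₁ = (-0.487, -0.077).
Round to (-0.487, -0.077) and repeat: F = (-0.04407, 0.00774), J = [[-0.43400, -2.67217], [2.07500, 0.23717]].
Δ = (-0.002, -0.016), so (x, y)₂ = (-0.489, -0.093).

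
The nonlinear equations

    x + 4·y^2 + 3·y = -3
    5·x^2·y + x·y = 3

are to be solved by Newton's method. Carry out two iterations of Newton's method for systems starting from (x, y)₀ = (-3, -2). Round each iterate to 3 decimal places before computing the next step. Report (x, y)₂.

At (-3, -2): F = (10.000, -87.000).
Jacobian J = [[1, 8·y + 3], [10·x·y + y, 5·x^2 + x]].
At the point, J = [[1.000, -13.000], [58.000, 42.000]] (det J = 796.000).
Solving J·Δ = −F gives Δ = (0.893, 0.838).
Then the next iterate is (x, y)₁ = (-2.107, -1.162).
Round to (-2.107, -1.162) and repeat: F = (2.80798, -26.34486), J = [[1.000, -6.296], [23.32134, 20.09025]].
Δ = (0.656, 0.550), so (x, y)₂ = (-1.451, -0.612).

(-1.451, -0.612)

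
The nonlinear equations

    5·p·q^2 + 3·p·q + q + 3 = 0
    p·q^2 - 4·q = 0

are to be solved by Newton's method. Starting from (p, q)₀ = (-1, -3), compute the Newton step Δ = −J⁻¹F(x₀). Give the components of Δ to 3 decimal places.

At (-1, -3): F = (-36.000, 3.000).
Jacobian J = [[5·q^2 + 3·q, 10·p·q + 3·p + 1], [q^2, 2·p·q - 4]].
At the point, J = [[36.000, 28.000], [9.000, 2.000]] (det J = -180.000).
Solving J·Δ = −F gives Δ = (-0.867, 2.400).

(-0.867, 2.400)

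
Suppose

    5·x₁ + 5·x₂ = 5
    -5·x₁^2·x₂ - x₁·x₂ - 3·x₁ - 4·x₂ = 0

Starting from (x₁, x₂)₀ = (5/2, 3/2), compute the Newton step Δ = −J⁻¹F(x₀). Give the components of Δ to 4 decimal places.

(11.5588, -14.5588)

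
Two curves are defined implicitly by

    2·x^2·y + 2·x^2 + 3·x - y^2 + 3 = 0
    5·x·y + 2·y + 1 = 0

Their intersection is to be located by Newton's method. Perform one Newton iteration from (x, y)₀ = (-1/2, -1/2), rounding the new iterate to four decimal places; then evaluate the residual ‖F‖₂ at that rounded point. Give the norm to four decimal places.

11.5802

At (-1/2, -1/2): F = (1.5000, 1.2500).
Jacobian J = [[4·x·y + 4·x + 3, 2·x^2 - 2·y], [5·y, 5·x + 2]].
At the point, J = [[2.0000, 1.5000], [-2.5000, -0.5000]] (det J = 2.7500).
Solving J·Δ = −F gives Δ = (0.9545, -2.2727).
Then the next iterate is (x, y)₁ = (0.4545, -2.7727).
Re-evaluating at (0.4545, -2.7727): F = (-4.056739, -10.846361), so ‖F‖₂ = 11.5802.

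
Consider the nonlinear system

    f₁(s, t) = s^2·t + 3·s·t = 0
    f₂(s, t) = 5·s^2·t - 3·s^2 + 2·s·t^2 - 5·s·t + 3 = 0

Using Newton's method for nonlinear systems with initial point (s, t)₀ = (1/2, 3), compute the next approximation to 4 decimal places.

(0.1159, 2.6341)

At (1/2, 3): F = (5.2500, 7.5000).
Jacobian J = [[2·s·t + 3·t, s^2 + 3·s], [10·s·t - 6·s + 2·t^2 - 5·t, 5·s^2 + 4·s·t - 5·s]].
At the point, J = [[12.0000, 1.7500], [15.0000, 4.7500]] (det J = 30.7500).
Solving J·Δ = −F gives Δ = (-0.3841, -0.3659).
Then the next iterate is (s, t)₁ = (0.1159, 2.6341).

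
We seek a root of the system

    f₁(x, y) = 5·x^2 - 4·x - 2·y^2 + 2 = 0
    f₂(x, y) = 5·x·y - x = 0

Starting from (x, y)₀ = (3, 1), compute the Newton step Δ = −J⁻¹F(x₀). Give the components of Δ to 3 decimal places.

At (3, 1): F = (33.000, 12.000).
Jacobian J = [[10·x - 4, -4·y], [5·y - 1, 5·x]].
At the point, J = [[26.000, -4.000], [4.000, 15.000]] (det J = 406.000).
Solving J·Δ = −F gives Δ = (-1.337, -0.443).

(-1.337, -0.443)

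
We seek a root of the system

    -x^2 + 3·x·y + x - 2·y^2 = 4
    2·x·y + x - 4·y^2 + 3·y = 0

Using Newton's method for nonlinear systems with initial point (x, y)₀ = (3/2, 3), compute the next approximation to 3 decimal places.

(2.082, 2.310)

At (3/2, 3): F = (-9.250, -16.500).
Jacobian J = [[-2·x + 3·y + 1, 3·x - 4·y], [2·y + 1, 2·x - 8·y + 3]].
At the point, J = [[7.000, -7.500], [7.000, -18.000]] (det J = -73.500).
Solving J·Δ = −F gives Δ = (0.582, -0.690).
Then the next iterate is (x, y)₁ = (2.082, 2.310).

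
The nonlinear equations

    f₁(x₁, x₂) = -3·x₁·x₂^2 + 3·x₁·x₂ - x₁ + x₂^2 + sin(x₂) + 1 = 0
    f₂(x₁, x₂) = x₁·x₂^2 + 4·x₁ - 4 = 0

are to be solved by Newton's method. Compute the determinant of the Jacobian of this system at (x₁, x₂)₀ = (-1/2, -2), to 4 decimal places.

57.3292

J = [[-3·x₂^2 + 3·x₂ - 1, -6·x₁·x₂ + 3·x₁ + 2·x₂ + cos(x₂)], [x₂^2 + 4, 2·x₁·x₂]].
At the point, J = [[-19.0000, -11.916147], [8.0000, 2.0000]].
det J = 57.3292.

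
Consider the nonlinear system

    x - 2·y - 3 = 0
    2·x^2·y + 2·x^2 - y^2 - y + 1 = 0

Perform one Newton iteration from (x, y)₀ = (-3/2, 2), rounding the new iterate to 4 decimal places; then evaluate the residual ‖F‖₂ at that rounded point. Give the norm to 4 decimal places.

At (-3/2, 2): F = (-8.5000, 8.5000).
Jacobian J = [[1, -2], [4·x·y + 4·x, 2·x^2 - 2·y - 1]].
At the point, J = [[1.0000, -2.0000], [-18.0000, -0.5000]] (det J = -36.5000).
Solving J·Δ = −F gives Δ = (0.5822, -3.9589).
Then the next iterate is (x, y)₁ = (-0.9178, -1.9589).
Re-evaluating at (-0.9178, -1.9589): F = (0.0000, -2.493861), so ‖F‖₂ = 2.4939.

2.4939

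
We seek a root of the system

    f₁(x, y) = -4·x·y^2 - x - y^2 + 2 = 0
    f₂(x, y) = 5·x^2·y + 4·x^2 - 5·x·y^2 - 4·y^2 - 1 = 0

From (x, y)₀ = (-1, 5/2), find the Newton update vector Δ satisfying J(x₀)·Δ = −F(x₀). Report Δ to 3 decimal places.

At (-1, 5/2): F = (21.750, 21.750).
Jacobian J = [[-4·y^2 - 1, -8·x·y - 2·y], [10·x·y + 8·x - 5·y^2, 5·x^2 - 10·x·y - 8·y]].
At the point, J = [[-26.000, 15.000], [-64.250, 10.000]] (det J = 703.750).
Solving J·Δ = −F gives Δ = (0.155, -1.182).

(0.155, -1.182)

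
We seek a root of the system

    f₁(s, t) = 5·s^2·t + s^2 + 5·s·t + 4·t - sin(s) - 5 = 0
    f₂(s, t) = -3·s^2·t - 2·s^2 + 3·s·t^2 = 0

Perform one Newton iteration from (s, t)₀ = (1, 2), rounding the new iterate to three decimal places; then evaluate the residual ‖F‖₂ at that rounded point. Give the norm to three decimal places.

6.117

At (1, 2): F = (23.15853, 4.000).
Jacobian J = [[10·s·t + 2·s + 5·t - cos(s), 5·s^2 + 5·s + 4], [-6·s·t - 4·s + 3·t^2, -3·s^2 + 6·s·t]].
At the point, J = [[31.45970, 14.000], [-4.000, 9.000]] (det J = 339.13728).
Solving J·Δ = −F gives Δ = (-0.449, -0.644).
Then the next iterate is (s, t)₁ = (0.551, 1.356).
Re-evaluating at (0.551, 1.356): F = (5.99826, 1.19718), so ‖F‖₂ = 6.117.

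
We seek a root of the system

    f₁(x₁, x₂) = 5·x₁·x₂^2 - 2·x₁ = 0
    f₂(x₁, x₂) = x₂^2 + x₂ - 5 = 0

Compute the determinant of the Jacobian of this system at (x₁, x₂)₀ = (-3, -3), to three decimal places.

-215.000

J = [[5·x₂^2 - 2, 10·x₁·x₂], [0, 2·x₂ + 1]].
At the point, J = [[43.000, 90.000], [0.000, -5.000]].
det J = -215.000.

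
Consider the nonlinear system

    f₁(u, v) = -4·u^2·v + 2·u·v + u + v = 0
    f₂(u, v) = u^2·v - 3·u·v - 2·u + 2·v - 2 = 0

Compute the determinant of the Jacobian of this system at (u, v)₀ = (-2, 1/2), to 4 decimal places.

15.5000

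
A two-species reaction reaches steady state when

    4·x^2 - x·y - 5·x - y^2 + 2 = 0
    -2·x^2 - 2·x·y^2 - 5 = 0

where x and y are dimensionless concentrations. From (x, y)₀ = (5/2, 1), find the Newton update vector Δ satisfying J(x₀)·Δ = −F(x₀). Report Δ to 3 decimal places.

(-1.089, -0.943)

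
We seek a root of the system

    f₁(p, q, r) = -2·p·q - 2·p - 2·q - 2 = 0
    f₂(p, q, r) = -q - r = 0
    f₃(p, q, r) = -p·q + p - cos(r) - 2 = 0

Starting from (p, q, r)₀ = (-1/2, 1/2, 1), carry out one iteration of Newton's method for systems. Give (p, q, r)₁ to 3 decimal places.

At (-1/2, 1/2, 1): F = (-1.500, -1.500, -2.79030).
Jacobian J = [[-2·q - 2, -2·p - 2, 0], [0, -1, -1], [-q + 1, -p, sin(r)]].
At the point, J = [[-3.000, -1.000, 0.000], [0.000, -1.000, -1.000], [0.500, 0.500, 0.84147]] (det J = 1.52441).
Solving J·Δ = −F gives Δ = (2.322, -8.467, 6.967).
Then the next iterate is (p, q, r)₁ = (1.822, -7.967, 7.967).

(1.822, -7.967, 7.967)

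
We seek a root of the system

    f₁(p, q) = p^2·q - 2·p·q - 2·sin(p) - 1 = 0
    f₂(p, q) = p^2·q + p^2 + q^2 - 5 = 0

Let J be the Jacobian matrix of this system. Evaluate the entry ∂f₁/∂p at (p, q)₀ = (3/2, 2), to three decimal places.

1.859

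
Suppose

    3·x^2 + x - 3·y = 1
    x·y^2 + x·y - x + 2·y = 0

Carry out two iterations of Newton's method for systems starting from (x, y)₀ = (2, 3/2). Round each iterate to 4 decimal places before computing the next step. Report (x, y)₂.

At (2, 3/2): F = (8.5000, 8.5000).
Jacobian J = [[6·x + 1, -3], [y^2 + y - 1, 2·x·y + x + 2]].
At the point, J = [[13.0000, -3.0000], [2.7500, 10.0000]] (det J = 138.2500).
Solving J·Δ = −F gives Δ = (-0.7993, -0.6302).
Then the next iterate is (x, y)₁ = (1.2007, 0.8698).
Round to (1.2007, 0.8698) and repeat: F = (1.916341, 2.491661), J = [[8.2042, -3.0000], [0.626352, 5.289438]].
Δ = (-0.3890, -0.4250), so (x, y)₂ = (0.8117, 0.4448).

(0.8117, 0.4448)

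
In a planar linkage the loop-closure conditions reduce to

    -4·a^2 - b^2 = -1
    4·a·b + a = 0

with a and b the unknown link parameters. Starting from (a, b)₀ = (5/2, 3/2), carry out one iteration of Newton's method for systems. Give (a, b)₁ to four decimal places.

(1.3268, 0.5712)

At (5/2, 3/2): F = (-26.2500, 17.5000).
Jacobian J = [[-8·a, -2·b], [4·b + 1, 4·a]].
At the point, J = [[-20.0000, -3.0000], [7.0000, 10.0000]] (det J = -179.0000).
Solving J·Δ = −F gives Δ = (-1.1732, -0.9288).
Then the next iterate is (a, b)₁ = (1.3268, 0.5712).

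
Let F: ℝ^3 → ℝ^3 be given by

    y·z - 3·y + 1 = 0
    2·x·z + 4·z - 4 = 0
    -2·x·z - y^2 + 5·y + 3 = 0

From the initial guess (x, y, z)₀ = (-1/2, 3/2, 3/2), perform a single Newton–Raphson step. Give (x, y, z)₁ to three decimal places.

(0.764, -0.764, 0.069)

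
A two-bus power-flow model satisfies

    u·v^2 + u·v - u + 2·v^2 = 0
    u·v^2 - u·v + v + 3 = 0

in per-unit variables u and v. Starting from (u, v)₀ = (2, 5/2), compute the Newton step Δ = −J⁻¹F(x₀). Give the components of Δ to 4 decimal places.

(-2.6667, -0.3333)

At (2, 5/2): F = (28.0000, 13.0000).
Jacobian J = [[v^2 + v - 1, 2·u·v + u + 4·v], [v^2 - v, 2·u·v - u + 1]].
At the point, J = [[7.7500, 22.0000], [3.7500, 9.0000]] (det J = -12.7500).
Solving J·Δ = −F gives Δ = (-2.6667, -0.3333).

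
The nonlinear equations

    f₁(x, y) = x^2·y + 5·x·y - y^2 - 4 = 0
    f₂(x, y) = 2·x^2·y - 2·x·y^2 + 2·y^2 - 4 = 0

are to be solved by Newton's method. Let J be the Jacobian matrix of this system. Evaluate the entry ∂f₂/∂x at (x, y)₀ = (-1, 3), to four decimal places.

-30.0000

∂f₂/∂x = 4·x·y - 2·y^2.
At (-1, 3) this is -30.0000.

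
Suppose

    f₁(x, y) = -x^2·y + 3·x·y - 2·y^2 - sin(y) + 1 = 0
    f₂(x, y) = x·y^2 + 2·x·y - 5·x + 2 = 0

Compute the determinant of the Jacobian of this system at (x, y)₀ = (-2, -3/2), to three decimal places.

J = [[-2·x·y + 3·y, -x^2 + 3·x - 4·y - cos(y)], [y^2 + 2·y - 5, 2·x·y + 2·x]].
At the point, J = [[-10.500, -4.07074], [-5.750, 2.000]].
det J = -44.407.

-44.407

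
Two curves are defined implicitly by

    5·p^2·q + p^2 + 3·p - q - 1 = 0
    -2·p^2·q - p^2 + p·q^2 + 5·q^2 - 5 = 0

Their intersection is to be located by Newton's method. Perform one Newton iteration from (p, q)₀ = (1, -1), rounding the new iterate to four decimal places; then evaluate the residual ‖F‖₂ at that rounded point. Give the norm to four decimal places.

At (1, -1): F = (-1.0000, 2.0000).
Jacobian J = [[10·p·q + 2·p + 3, 5·p^2 - 1], [-4·p·q - 2·p + q^2, -2·p^2 + 2·p·q + 10·q]].
At the point, J = [[-5.0000, 4.0000], [3.0000, -14.0000]] (det J = 58.0000).
Solving J·Δ = −F gives Δ = (-0.1034, 0.1207).
Then the next iterate is (p, q)₁ = (0.8966, -0.8793).
Re-evaluating at (0.8966, -0.8793): F = (-0.161318, 0.168897), so ‖F‖₂ = 0.2336.

0.2336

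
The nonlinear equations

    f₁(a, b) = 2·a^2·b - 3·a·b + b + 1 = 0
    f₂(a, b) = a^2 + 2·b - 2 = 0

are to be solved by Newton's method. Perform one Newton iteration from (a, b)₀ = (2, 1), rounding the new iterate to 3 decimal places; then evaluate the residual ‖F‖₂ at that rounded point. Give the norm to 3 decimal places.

At (2, 1): F = (4.000, 4.000).
Jacobian J = [[4·a·b - 3·b, 2·a^2 - 3·a + 1], [2·a, 2]].
At the point, J = [[5.000, 3.000], [4.000, 2.000]] (det J = -2.000).
Solving J·Δ = −F gives Δ = (-2.000, 2.000).
Then the next iterate is (a, b)₁ = (0.000, 3.000).
Re-evaluating at (0.000, 3.000): F = (4.000, 4.000), so ‖F‖₂ = 5.657.

5.657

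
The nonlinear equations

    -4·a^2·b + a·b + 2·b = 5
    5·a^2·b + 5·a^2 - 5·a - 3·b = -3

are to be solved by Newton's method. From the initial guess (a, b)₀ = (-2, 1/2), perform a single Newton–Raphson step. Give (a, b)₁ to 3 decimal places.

(-0.934, 0.254)

At (-2, 1/2): F = (-13.000, 41.500).
Jacobian J = [[-8·a·b + b, -4·a^2 + a + 2], [10·a·b + 10·a - 5, 5·a^2 - 3]].
At the point, J = [[8.500, -16.000], [-35.000, 17.000]] (det J = -415.500).
Solving J·Δ = −F gives Δ = (1.066, -0.246).
Then the next iterate is (a, b)₁ = (-0.934, 0.254).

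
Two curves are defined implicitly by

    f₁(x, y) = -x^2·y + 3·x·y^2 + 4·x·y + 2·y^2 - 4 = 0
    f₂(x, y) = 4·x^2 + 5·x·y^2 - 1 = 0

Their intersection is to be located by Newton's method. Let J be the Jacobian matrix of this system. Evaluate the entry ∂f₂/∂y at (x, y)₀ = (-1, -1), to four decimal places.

10.0000

∂f₂/∂y = 10·x·y.
At (-1, -1) this is 10.0000.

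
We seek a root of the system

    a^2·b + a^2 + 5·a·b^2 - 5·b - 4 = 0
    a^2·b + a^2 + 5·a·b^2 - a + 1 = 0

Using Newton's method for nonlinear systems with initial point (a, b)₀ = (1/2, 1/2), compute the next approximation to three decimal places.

At (1/2, 1/2): F = (-5.500, 1.500).
Jacobian J = [[2·a·b + 2·a + 5·b^2, a^2 + 10·a·b - 5], [2·a·b + 2·a + 5·b^2 - 1, a^2 + 10·a·b]].
At the point, J = [[2.750, -2.250], [1.750, 2.750]] (det J = 11.500).
Solving J·Δ = −F gives Δ = (1.022, -1.196).
Then the next iterate is (a, b)₁ = (1.522, -0.696).

(1.522, -0.696)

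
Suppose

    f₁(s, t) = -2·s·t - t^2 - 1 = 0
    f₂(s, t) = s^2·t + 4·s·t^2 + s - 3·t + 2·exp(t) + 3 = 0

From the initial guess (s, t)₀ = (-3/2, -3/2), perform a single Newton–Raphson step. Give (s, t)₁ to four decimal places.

(-3.6991, 0.8912)

At (-3/2, -3/2): F = (-7.7500, -10.428740).
Jacobian J = [[-2·t, -2·s - 2·t], [2·s·t + 4·t^2 + 1, s^2 + 8·s·t + 2·exp(t) - 3]].
At the point, J = [[3.0000, 6.0000], [14.5000, 17.696260]] (det J = -33.911219).
Solving J·Δ = −F gives Δ = (-2.1991, 2.3912).
Then the next iterate is (s, t)₁ = (-3.6991, 0.8912).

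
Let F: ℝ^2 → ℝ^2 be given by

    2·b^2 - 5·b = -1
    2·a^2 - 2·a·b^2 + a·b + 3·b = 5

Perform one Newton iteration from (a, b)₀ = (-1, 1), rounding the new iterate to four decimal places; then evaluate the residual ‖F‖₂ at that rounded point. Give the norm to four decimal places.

At (-1, 1): F = (-2.0000, 1.0000).
Jacobian J = [[0, 4·b - 5], [4·a - 2·b^2 + b, -4·a·b + a + 3]].
At the point, J = [[0.0000, -1.0000], [-5.0000, 6.0000]] (det J = -5.0000).
Solving J·Δ = −F gives Δ = (-2.2000, -2.0000).
Then the next iterate is (a, b)₁ = (-3.2000, -1.0000).
Re-evaluating at (-3.2000, -1.0000): F = (8.0000, 22.0800), so ‖F‖₂ = 23.4846.

23.4846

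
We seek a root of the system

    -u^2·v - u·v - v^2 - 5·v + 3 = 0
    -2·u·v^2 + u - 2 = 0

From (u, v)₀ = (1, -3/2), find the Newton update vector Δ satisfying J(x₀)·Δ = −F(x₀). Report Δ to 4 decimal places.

(-3.5000, -1.1250)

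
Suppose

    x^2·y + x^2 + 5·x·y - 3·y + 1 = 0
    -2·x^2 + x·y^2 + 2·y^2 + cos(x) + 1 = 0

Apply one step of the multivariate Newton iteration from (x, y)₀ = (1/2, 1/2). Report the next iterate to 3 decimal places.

(0.149, -0.614)

At (1/2, 1/2): F = (1.125, 2.00258).
Jacobian J = [[2·x·y + 2·x + 5·y, x^2 + 5·x - 3], [-4·x + y^2 - sin(x), 2·x·y + 4·y]].
At the point, J = [[4.000, -0.250], [-2.22943, 2.500]] (det J = 9.44264).
Solving J·Δ = −F gives Δ = (-0.351, -1.114).
Then the next iterate is (x, y)₁ = (0.149, -0.614).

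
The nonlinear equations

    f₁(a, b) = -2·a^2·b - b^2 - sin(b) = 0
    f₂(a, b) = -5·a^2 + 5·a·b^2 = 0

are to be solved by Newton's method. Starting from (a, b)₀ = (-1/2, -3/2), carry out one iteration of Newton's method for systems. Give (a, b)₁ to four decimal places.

(-0.2913, -1.0355)

At (-1/2, -3/2): F = (-0.502505, -6.8750).
Jacobian J = [[-4·a·b, -2·a^2 - 2·b - cos(b)], [-10·a + 5·b^2, 10·a·b]].
At the point, J = [[-3.0000, 2.429263], [16.2500, 7.5000]] (det J = -61.975520).
Solving J·Δ = −F gives Δ = (0.2087, 0.4645).
Then the next iterate is (a, b)₁ = (-0.2913, -1.0355).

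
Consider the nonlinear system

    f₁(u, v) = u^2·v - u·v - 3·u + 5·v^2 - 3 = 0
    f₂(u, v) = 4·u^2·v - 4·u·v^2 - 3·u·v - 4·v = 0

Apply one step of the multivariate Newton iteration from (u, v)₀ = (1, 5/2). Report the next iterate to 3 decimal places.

(0.285, 1.476)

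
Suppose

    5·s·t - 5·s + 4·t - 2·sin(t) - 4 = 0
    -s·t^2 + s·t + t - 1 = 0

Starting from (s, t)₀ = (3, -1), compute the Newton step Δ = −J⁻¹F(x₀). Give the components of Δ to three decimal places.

At (3, -1): F = (-36.31706, -8.000).
Jacobian J = [[5·t - 5, 5·s - 2·cos(t) + 4], [-t^2 + t, -2·s·t + s + 1]].
At the point, J = [[-10.000, 17.91940], [-2.000, 10.000]] (det J = -64.16121).
Solving J·Δ = −F gives Δ = (-3.426, 0.115).

(-3.426, 0.115)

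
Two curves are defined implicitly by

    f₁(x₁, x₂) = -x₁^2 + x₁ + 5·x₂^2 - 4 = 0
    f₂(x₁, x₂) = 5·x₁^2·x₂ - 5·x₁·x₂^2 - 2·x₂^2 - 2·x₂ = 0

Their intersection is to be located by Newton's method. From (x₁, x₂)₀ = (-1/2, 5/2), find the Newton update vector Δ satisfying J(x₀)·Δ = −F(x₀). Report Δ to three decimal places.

(-0.014, -1.059)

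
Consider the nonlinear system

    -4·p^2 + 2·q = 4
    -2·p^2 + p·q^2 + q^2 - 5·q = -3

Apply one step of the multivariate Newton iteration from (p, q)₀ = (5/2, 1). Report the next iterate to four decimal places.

At (5/2, 1): F = (-27.0000, -11.0000).
Jacobian J = [[-8·p, 2], [-4·p + q^2, 2·p·q + 2·q - 5]].
At the point, J = [[-20.0000, 2.0000], [-9.0000, 2.0000]] (det J = -22.0000).
Solving J·Δ = −F gives Δ = (-1.4545, -1.0455).
Then the next iterate is (p, q)₁ = (1.0455, -0.0455).

(1.0455, -0.0455)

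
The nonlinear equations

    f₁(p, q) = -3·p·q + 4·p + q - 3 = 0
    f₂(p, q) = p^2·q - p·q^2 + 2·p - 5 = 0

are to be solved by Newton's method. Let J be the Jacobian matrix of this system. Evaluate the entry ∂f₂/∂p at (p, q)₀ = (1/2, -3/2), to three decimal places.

∂f₂/∂p = 2·p·q - q^2 + 2.
At (1/2, -3/2) this is -1.750.

-1.750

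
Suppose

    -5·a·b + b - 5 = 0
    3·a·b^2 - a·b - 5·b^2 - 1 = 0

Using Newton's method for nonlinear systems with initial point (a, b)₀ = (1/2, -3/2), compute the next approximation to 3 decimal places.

(0.954, -1.062)

At (1/2, -3/2): F = (-2.750, -8.125).
Jacobian J = [[-5·b, -5·a + 1], [3·b^2 - b, 6·a·b - a - 10·b]].
At the point, J = [[7.500, -1.500], [8.250, 10.000]] (det J = 87.375).
Solving J·Δ = −F gives Δ = (0.454, 0.438).
Then the next iterate is (a, b)₁ = (0.954, -1.062).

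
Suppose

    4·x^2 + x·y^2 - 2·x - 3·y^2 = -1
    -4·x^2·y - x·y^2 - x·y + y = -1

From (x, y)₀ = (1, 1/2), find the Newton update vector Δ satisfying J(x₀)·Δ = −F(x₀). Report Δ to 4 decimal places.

(-0.3681, 0.0997)

At (1, 1/2): F = (2.5000, -1.2500).
Jacobian J = [[8·x + y^2 - 2, 2·x·y - 6·y], [-8·x·y - y^2 - y, -4·x^2 - 2·x·y - x + 1]].
At the point, J = [[6.2500, -2.0000], [-4.7500, -5.0000]] (det J = -40.7500).
Solving J·Δ = −F gives Δ = (-0.3681, 0.0997).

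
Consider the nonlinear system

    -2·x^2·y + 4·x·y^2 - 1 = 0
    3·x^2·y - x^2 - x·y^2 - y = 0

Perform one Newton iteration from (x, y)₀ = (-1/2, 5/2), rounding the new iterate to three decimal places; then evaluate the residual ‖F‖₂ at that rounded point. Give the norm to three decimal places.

2.773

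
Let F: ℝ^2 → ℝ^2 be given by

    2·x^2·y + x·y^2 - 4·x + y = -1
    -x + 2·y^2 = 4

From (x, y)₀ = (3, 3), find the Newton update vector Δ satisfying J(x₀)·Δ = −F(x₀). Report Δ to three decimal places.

At (3, 3): F = (73.000, 11.000).
Jacobian J = [[4·x·y + y^2 - 4, 2·x^2 + 2·x·y + 1], [-1, 4·y]].
At the point, J = [[41.000, 37.000], [-1.000, 12.000]] (det J = 529.000).
Solving J·Δ = −F gives Δ = (-0.887, -0.991).

(-0.887, -0.991)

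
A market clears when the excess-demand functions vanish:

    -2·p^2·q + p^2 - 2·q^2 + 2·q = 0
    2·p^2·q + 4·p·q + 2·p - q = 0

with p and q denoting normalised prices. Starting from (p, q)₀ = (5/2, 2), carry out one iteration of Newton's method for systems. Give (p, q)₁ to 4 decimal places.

At (5/2, 2): F = (-22.7500, 48.0000).
Jacobian J = [[-4·p·q + 2·p, -2·p^2 - 4·q + 2], [4·p·q + 4·q + 2, 2·p^2 + 4·p - 1]].
At the point, J = [[-15.0000, -18.5000], [30.0000, 21.5000]] (det J = 232.5000).
Solving J·Δ = −F gives Δ = (-1.7156, 0.1613).
Then the next iterate is (p, q)₁ = (0.7844, 2.1613).

(0.7844, 2.1613)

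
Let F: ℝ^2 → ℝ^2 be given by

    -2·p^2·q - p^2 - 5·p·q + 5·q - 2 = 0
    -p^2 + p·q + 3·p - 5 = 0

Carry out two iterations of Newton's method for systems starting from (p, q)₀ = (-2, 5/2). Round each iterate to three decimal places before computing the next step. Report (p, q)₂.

(1.539, -0.937)

At (-2, 5/2): F = (11.500, -20.000).
Jacobian J = [[-4·p·q - 2·p - 5·q, -2·p^2 - 5·p + 5], [-2·p + q + 3, p]].
At the point, J = [[11.500, 7.000], [9.500, -2.000]] (det J = -89.500).
Solving J·Δ = −F gives Δ = (1.307, -3.791).
Then the next iterate is (p, q)₁ = (-0.693, -1.291).
Round to (-0.693, -1.291) and repeat: F = (-12.16856, -6.66459), J = [[4.26235, 7.50450], [3.095, -0.693]].
Δ = (2.232, 0.354), so (p, q)₂ = (1.539, -0.937).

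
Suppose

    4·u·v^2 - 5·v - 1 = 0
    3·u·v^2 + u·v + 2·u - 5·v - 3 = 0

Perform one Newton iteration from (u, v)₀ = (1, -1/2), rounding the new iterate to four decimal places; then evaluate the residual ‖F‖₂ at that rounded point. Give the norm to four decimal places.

At (1, -1/2): F = (2.5000, 1.7500).
Jacobian J = [[4·v^2, 8·u·v - 5], [3·v^2 + v + 2, 6·u·v + u - 5]].
At the point, J = [[1.0000, -9.0000], [2.2500, -7.0000]] (det J = 13.2500).
Solving J·Δ = −F gives Δ = (0.1321, 0.2925).
Then the next iterate is (u, v)₁ = (1.1321, -0.2075).
Re-evaluating at (1.1321, -0.2075): F = (0.232476, 0.213021), so ‖F‖₂ = 0.3153.

0.3153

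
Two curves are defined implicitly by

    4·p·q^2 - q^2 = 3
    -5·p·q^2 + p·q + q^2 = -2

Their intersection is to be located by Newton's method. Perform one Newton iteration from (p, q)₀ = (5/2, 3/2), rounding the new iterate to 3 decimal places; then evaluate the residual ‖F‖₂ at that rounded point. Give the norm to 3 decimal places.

6.734

At (5/2, 3/2): F = (17.250, -20.125).
Jacobian J = [[4·q^2, 8·p·q - 2·q], [-5·q^2 + q, -10·p·q + p + 2·q]].
At the point, J = [[9.000, 27.000], [-9.750, -32.000]] (det J = -24.750).
Solving J·Δ = −F gives Δ = (-0.348, -0.523).
Then the next iterate is (p, q)₁ = (2.152, 0.977).
Re-evaluating at (2.152, 0.977): F = (4.26206, -5.21370), so ‖F‖₂ = 6.734.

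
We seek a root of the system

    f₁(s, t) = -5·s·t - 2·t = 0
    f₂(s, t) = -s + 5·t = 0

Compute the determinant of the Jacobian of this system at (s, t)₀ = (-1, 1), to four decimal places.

-22.0000

J = [[-5·t, -5·s - 2], [-1, 5]].
At the point, J = [[-5.0000, 3.0000], [-1.0000, 5.0000]].
det J = -22.0000.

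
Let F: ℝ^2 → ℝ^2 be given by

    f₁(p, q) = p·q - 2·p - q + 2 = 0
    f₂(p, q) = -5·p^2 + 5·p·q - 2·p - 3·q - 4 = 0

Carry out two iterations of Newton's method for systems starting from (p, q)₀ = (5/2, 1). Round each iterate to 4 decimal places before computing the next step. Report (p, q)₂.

At (5/2, 1): F = (-1.5000, -30.7500).
Jacobian J = [[q - 2, p - 1], [-10·p + 5·q - 2, 5·p - 3]].
At the point, J = [[-1.0000, 1.5000], [-22.0000, 9.5000]] (det J = 23.5000).
Solving J·Δ = −F gives Δ = (-1.3564, 0.0957).
Then the next iterate is (p, q)₁ = (1.1436, 1.0957).
Round to (1.1436, 1.0957) and repeat: F = (-0.129857, -9.848192), J = [[-0.9043, 0.1436], [-7.9575, 2.7180]].
Δ = (0.8069, 5.9857), so (p, q)₂ = (1.9505, 7.0814).

(1.9505, 7.0814)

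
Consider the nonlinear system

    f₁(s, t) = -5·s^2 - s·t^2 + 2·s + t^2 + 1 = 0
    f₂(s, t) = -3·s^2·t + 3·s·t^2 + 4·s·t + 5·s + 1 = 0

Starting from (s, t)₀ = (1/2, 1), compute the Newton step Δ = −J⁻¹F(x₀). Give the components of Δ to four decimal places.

At (1/2, 1): F = (1.2500, 6.2500).
Jacobian J = [[-10·s - t^2 + 2, -2·s·t + 2·t], [-6·s·t + 3·t^2 + 4·t + 5, -3·s^2 + 6·s·t + 4·s]].
At the point, J = [[-4.0000, 1.0000], [9.0000, 4.2500]] (det J = -26.0000).
Solving J·Δ = −F gives Δ = (-0.0361, -1.3942).

(-0.0361, -1.3942)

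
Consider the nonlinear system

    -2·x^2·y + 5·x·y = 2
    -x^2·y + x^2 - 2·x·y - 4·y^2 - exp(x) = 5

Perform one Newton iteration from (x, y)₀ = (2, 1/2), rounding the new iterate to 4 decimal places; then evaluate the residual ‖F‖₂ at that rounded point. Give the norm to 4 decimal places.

6.9257

At (2, 1/2): F = (-1.0000, -13.389056).
Jacobian J = [[-4·x·y + 5·y, -2·x^2 + 5·x], [-2·x·y + 2·x - 2·y - exp(x), -x^2 - 2·x - 8·y]].
At the point, J = [[-1.5000, 2.0000], [-6.389056, -12.0000]] (det J = 30.778112).
Solving J·Δ = −F gives Δ = (-1.2599, -0.4449).
Then the next iterate is (x, y)₁ = (0.7401, 0.0551).
Re-evaluating at (0.7401, 0.0551): F = (-1.856464, -6.672281), so ‖F‖₂ = 6.9257.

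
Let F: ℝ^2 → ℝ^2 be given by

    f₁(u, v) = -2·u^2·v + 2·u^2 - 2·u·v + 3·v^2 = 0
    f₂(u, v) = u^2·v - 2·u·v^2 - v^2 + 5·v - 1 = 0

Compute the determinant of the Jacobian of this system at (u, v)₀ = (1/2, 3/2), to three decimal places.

25.500

J = [[-4·u·v + 4·u - 2·v, -2·u^2 - 2·u + 6·v], [2·u·v - 2·v^2, u^2 - 4·u·v - 2·v + 5]].
At the point, J = [[-4.000, 7.500], [-3.000, -0.750]].
det J = 25.500.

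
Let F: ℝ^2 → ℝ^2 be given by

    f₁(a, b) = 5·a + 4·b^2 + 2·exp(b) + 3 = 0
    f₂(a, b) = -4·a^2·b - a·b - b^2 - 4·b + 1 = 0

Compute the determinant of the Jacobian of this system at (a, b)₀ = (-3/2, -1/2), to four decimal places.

-67.8282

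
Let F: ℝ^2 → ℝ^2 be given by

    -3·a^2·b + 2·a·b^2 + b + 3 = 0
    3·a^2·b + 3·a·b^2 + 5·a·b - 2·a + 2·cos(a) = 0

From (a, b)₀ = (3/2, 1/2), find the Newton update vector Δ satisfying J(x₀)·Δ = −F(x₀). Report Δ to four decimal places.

At (3/2, 1/2): F = (0.8750, 5.391474).
Jacobian J = [[-6·a·b + 2·b^2, -3·a^2 + 4·a·b + 1], [6·a·b + 3·b^2 + 5·b - 2·sin(a) - 2, 3·a^2 + 6·a·b + 5·a]].
At the point, J = [[-4.0000, -2.7500], [3.755010, 18.7500]] (det J = -64.673722).
Solving J·Δ = −F gives Δ = (0.4829, -0.3843).

(0.4829, -0.3843)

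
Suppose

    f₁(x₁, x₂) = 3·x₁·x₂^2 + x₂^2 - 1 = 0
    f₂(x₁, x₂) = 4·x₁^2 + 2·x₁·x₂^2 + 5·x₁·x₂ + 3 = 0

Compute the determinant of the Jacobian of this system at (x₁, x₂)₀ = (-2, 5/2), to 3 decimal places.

J = [[3·x₂^2, 6·x₁·x₂ + 2·x₂], [8·x₁ + 2·x₂^2 + 5·x₂, 4·x₁·x₂ + 5·x₁]].
At the point, J = [[18.750, -25.000], [9.000, -30.000]].
det J = -337.500.

-337.500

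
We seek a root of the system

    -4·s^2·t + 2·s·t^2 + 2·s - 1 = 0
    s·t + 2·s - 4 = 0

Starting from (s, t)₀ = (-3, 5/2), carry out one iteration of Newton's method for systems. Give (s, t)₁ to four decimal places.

At (-3, 5/2): F = (-134.5000, -17.5000).
Jacobian J = [[-8·s·t + 2·t^2 + 2, -4·s^2 + 4·s·t], [t + 2, s]].
At the point, J = [[74.5000, -66.0000], [4.5000, -3.0000]] (det J = 73.5000).
Solving J·Δ = −F gives Δ = (10.2245, 9.5034).
Then the next iterate is (s, t)₁ = (7.2245, 12.0034).

(7.2245, 12.0034)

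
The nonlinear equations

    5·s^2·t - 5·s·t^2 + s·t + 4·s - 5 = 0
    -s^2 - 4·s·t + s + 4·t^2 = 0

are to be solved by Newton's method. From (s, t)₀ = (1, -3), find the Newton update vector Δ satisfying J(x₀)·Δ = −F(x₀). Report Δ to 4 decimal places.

(-0.0382, 1.6993)

At (1, -3): F = (-64.0000, 48.0000).
Jacobian J = [[10·s·t - 5·t^2 + t + 4, 5·s^2 - 10·s·t + s], [-2·s - 4·t + 1, -4·s + 8·t]].
At the point, J = [[-74.0000, 36.0000], [11.0000, -28.0000]] (det J = 1676.0000).
Solving J·Δ = −F gives Δ = (-0.0382, 1.6993).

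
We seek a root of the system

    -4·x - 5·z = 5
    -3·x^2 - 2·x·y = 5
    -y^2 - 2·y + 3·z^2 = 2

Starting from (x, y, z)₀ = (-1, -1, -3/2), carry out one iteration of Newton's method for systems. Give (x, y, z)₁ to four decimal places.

At (-1, -1, -3/2): F = (6.5000, -10.0000, 5.7500).
Jacobian J = [[-4, 0, -5], [-6·x - 2·y, -2·x, 0], [0, -2·y - 2, 6·z]].
At the point, J = [[-4.0000, 0.0000, -5.0000], [8.0000, 2.0000, 0.0000], [0.0000, 0.0000, -9.0000]] (det J = 72.0000).
Solving J·Δ = −F gives Δ = (0.8264, 1.6944, 0.6389).
Then the next iterate is (x, y, z)₁ = (-0.1736, 0.6944, -0.8611).

(-0.1736, 0.6944, -0.8611)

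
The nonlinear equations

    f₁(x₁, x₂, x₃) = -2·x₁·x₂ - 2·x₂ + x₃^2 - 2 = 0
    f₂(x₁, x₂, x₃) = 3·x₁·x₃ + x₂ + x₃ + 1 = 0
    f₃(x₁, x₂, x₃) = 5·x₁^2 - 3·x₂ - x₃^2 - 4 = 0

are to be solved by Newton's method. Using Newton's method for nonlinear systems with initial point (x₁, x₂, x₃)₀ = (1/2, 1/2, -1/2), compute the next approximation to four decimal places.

At (1/2, 1/2, -1/2): F = (-3.2500, 0.2500, -4.5000).
Jacobian J = [[-2·x₂, -2·x₁ - 2, 2·x₃], [3·x₃, 1, 3·x₁ + 1], [10·x₁, -3, -2·x₃]].
At the point, J = [[-1.0000, -3.0000, -1.0000], [-1.5000, 1.0000, 2.5000], [5.0000, -3.0000, 1.0000]] (det J = -50.0000).
Solving J·Δ = −F gives Δ = (0.0625, -1.2500, 0.4375).
Then the next iterate is (x₁, x₂, x₃)₁ = (0.5625, -0.7500, -0.0625).

(0.5625, -0.7500, -0.0625)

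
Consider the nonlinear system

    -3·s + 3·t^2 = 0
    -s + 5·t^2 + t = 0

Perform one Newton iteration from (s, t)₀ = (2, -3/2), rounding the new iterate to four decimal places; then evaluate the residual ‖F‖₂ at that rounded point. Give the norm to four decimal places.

2.7109

At (2, -3/2): F = (0.7500, 7.7500).
Jacobian J = [[-3, 6·t], [-1, 10·t + 1]].
At the point, J = [[-3.0000, -9.0000], [-1.0000, -14.0000]] (det J = 33.0000).
Solving J·Δ = −F gives Δ = (-1.7955, 0.6818).
Then the next iterate is (s, t)₁ = (0.2045, -0.8182).
Re-evaluating at (0.2045, -0.8182): F = (1.394854, 2.324556), so ‖F‖₂ = 2.7109.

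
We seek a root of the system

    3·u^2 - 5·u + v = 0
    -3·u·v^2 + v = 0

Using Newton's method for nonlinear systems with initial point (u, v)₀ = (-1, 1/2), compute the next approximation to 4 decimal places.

(-0.2428, 0.3295)

At (-1, 1/2): F = (8.5000, 1.2500).
Jacobian J = [[6·u - 5, 1], [-3·v^2, -6·u·v + 1]].
At the point, J = [[-11.0000, 1.0000], [-0.7500, 4.0000]] (det J = -43.2500).
Solving J·Δ = −F gives Δ = (0.7572, -0.1705).
Then the next iterate is (u, v)₁ = (-0.2428, 0.3295).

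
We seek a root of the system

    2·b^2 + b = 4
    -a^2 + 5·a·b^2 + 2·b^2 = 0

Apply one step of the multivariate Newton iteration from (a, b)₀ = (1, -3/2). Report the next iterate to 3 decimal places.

(-1.049, -1.700)

At (1, -3/2): F = (-1.000, 14.750).
Jacobian J = [[0, 4·b + 1], [-2·a + 5·b^2, 10·a·b + 4·b]].
At the point, J = [[0.000, -5.000], [9.250, -21.000]] (det J = 46.250).
Solving J·Δ = −F gives Δ = (-2.049, -0.200).
Then the next iterate is (a, b)₁ = (-1.049, -1.700).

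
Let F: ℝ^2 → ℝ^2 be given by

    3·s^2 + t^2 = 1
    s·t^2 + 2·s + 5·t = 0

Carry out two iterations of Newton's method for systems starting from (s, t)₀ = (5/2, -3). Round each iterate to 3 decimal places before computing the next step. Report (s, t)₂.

At (5/2, -3): F = (26.750, 12.500).
Jacobian J = [[6·s, 2·t], [t^2 + 2, 2·s·t + 5]].
At the point, J = [[15.000, -6.000], [11.000, -10.000]] (det J = -84.000).
Solving J·Δ = −F gives Δ = (-2.292, -1.271).
Then the next iterate is (s, t)₁ = (0.208, -4.271).
Round to (0.208, -4.271) and repeat: F = (17.37123, -17.14478), J = [[1.248, -8.542], [20.24144, 3.22326]].
Δ = (0.511, 2.108), so (s, t)₂ = (0.719, -2.163).

(0.719, -2.163)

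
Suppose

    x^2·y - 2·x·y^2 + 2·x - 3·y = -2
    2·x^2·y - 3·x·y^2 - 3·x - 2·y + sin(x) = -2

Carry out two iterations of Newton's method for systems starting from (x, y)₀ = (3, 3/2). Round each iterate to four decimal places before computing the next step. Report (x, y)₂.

(5.7699, 3.2079)

At (3, 3/2): F = (3.5000, -3.108880).
Jacobian J = [[2·x·y - 2·y^2 + 2, x^2 - 4·x·y - 3], [4·x·y - 3·y^2 + cos(x) - 3, 2·x^2 - 6·x·y - 2]].
At the point, J = [[6.5000, -12.0000], [7.260008, -11.0000]] (det J = 15.620090).
Solving J·Δ = −F gives Δ = (4.8531, 2.9205).
Then the next iterate is (x, y)₁ = (7.8531, 4.4205).
Round to (7.8531, 4.4205) and repeat: F = (-29.849882, 55.466552), J = [[32.347617, -80.187335], [77.236935, -86.945412]].
Δ = (-2.0832, -1.2126), so (x, y)₂ = (5.7699, 3.2079).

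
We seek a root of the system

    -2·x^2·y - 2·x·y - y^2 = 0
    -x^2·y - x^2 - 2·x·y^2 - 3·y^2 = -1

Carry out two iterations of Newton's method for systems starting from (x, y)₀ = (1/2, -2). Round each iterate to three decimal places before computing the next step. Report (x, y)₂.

At (1/2, -2): F = (-1.000, -14.750).
Jacobian J = [[-4·x·y - 2·y, -2·x^2 - 2·x - 2·y], [-2·x·y - 2·x - 2·y^2, -x^2 - 4·x·y - 6·y]].
At the point, J = [[8.000, 2.500], [-7.000, 15.750]] (det J = 143.500).
Solving J·Δ = −F gives Δ = (-0.147, 0.871).
Then the next iterate is (x, y)₁ = (0.353, -1.129).
Round to (0.353, -1.129) and repeat: F = (-0.19620, -3.70774), J = [[3.85215, 1.30278], [-2.45821, 8.24354]].
Δ = (-0.092, 0.422), so (x, y)₂ = (0.261, -0.707).

(0.261, -0.707)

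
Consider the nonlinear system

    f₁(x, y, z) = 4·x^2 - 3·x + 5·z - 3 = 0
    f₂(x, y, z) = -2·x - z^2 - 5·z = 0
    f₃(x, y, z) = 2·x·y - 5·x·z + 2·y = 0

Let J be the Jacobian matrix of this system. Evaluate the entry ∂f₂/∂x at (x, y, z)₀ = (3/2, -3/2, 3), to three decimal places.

∂f₂/∂x = -2.
At (3/2, -3/2, 3) this is -2.000.

-2.000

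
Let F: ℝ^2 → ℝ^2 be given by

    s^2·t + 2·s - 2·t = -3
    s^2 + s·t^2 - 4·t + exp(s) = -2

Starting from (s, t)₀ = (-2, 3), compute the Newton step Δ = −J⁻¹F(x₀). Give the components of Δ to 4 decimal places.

(0.2155, -1.4224)

At (-2, 3): F = (5.0000, -23.864665).
Jacobian J = [[2·s·t + 2, s^2 - 2], [2·s + t^2 + exp(s), 2·s·t - 4]].
At the point, J = [[-10.0000, 2.0000], [5.135335, -16.0000]] (det J = 149.729329).
Solving J·Δ = −F gives Δ = (0.2155, -1.4224).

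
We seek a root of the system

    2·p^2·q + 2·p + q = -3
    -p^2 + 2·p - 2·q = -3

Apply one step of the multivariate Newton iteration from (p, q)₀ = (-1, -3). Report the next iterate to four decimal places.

(-1.0500, -0.1000)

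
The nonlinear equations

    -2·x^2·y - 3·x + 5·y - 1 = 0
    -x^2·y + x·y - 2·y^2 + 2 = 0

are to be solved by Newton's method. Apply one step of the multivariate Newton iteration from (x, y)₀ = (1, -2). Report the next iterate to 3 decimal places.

(2.824, -1.706)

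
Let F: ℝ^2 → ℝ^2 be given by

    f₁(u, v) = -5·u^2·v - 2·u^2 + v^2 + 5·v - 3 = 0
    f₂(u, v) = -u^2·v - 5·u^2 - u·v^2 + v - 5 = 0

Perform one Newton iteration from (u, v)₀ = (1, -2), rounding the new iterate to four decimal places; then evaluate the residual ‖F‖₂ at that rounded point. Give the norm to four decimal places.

543.0997

At (1, -2): F = (-1.0000, -14.0000).
Jacobian J = [[-10·u·v - 4·u, -5·u^2 + 2·v + 5], [-2·u·v - 10·u - v^2, -u^2 - 2·u·v + 1]].
At the point, J = [[16.0000, -4.0000], [-10.0000, 4.0000]] (det J = 24.0000).
Solving J·Δ = −F gives Δ = (2.5000, 9.7500).
Then the next iterate is (u, v)₁ = (3.5000, 7.7500).
Re-evaluating at (3.5000, 7.7500): F = (-403.3750, -363.656250), so ‖F‖₂ = 543.0997.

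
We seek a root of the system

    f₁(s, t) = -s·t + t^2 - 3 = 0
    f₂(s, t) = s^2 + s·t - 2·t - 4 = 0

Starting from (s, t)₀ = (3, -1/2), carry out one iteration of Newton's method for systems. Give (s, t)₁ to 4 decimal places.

(2.2556, -0.9056)

At (3, -1/2): F = (-1.2500, 4.5000).
Jacobian J = [[-t, -s + 2·t], [2·s + t, s - 2]].
At the point, J = [[0.5000, -4.0000], [5.5000, 1.0000]] (det J = 22.5000).
Solving J·Δ = −F gives Δ = (-0.7444, -0.4056).
Then the next iterate is (s, t)₁ = (2.2556, -0.9056).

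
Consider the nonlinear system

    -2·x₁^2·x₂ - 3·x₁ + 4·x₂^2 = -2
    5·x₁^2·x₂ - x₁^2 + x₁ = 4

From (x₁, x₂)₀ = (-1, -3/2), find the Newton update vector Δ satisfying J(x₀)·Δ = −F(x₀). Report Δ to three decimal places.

(0.502, 0.891)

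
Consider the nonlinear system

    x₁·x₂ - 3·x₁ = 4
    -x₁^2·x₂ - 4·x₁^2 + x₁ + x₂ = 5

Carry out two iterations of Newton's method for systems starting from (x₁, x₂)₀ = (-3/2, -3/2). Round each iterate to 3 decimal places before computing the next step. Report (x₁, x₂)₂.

At (-3/2, -3/2): F = (2.750, -13.625).
Jacobian J = [[x₂ - 3, x₁], [-2·x₁·x₂ - 8·x₁ + 1, -x₁^2 + 1]].
At the point, J = [[-4.500, -1.500], [8.500, -1.250]] (det J = 18.375).
Solving J·Δ = −F gives Δ = (1.299, -2.065).
Then the next iterate is (x₁, x₂)₁ = (-0.201, -3.565).
Round to (-0.201, -3.565) and repeat: F = (-2.68044, -8.78357), J = [[-6.565, -0.201], [1.17487, 0.95960]].
Δ = (-0.715, 10.029), so (x₁, x₂)₂ = (-0.916, 6.464).

(-0.916, 6.464)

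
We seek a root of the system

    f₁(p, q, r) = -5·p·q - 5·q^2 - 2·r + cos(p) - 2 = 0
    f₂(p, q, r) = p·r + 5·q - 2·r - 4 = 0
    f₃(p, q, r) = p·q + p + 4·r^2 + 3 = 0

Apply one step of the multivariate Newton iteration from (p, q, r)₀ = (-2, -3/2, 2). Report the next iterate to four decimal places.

At (-2, -3/2, 2): F = (-32.666147, -19.5000, 20.0000).
Jacobian J = [[-5·q - sin(p), -5·p - 10·q, -2], [r, 5, p - 2], [q + 1, p, 8·r]].
At the point, J = [[8.409297, 25.0000, -2.0000], [2.0000, 5.0000, -4.0000], [-0.5000, -2.0000, 16.0000]] (det J = -141.530585).
Solving J·Δ = −F gives Δ = (25.2245, -7.2880, -1.3727).
Then the next iterate is (p, q, r)₁ = (23.2245, -8.7880, 0.6273).

(23.2245, -8.7880, 0.6273)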